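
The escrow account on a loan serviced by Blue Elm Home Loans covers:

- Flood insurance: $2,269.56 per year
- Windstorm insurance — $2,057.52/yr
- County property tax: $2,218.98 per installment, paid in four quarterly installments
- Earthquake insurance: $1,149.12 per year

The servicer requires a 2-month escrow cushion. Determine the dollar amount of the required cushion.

Flood insurance — $2,269.56
Windstorm insurance — $2,057.52
County property tax — $2,218.98 × 4 = $8,875.92
Earthquake insurance — $1,149.12
Total per year = $2,269.56 + $2,057.52 + $8,875.92 + $1,149.12 = $14,352.12
Monthly escrow = $14,352.12 ÷ 12 = $1,196.01
Reserve = 2 × $1,196.01 = $2,392.02

$2,392.02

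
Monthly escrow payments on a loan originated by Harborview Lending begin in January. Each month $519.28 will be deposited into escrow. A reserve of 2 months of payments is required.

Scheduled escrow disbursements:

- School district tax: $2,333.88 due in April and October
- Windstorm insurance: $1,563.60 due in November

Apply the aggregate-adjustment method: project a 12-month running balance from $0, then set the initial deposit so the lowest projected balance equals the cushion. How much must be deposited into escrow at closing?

$1,557.84

Cushion = 2 × $519.28 = $1,038.56
Trial balance (start $0, +$519.28 each month, − disbursements):
  Jan: +$519.28 → $519.28
  Feb: +$519.28 → $1,038.56
  Mar: +$519.28 → $1,557.84
  Apr: +$519.28 − $2,333.88 → -$256.76
  May: +$519.28 → $262.52
  Jun: +$519.28 → $781.80
  Jul: +$519.28 → $1,301.08
  Aug: +$519.28 → $1,820.36
  Sep: +$519.28 → $2,339.64
  Oct: +$519.28 − $2,333.88 → $525.04
  Nov: +$519.28 − $1,563.60 → -$519.28
  Dec: +$519.28 → $0.00
Lowest trial balance = -$519.28 (Nov)
Initial deposit = cushion − low point = $1,038.56 − (-$519.28) = $1,557.84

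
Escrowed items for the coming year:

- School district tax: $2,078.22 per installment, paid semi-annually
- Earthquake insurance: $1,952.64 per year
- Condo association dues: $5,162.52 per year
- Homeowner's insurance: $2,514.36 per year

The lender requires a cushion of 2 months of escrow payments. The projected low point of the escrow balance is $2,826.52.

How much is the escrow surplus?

$528.86

School district tax = $2,078.22 × 2 = $4,156.44 annually
Earthquake insurance = $1,952.64 annually
Condo association dues = $5,162.52 annually
Homeowner's insurance = $2,514.36 annually
Total annual escrow = $13,785.96
Per month = $13,785.96 / 12 = $1,148.83
Cushion = 2 × $1,148.83 = $2,297.66
Excess over cushion: $2,826.52 − $2,297.66 = $528.86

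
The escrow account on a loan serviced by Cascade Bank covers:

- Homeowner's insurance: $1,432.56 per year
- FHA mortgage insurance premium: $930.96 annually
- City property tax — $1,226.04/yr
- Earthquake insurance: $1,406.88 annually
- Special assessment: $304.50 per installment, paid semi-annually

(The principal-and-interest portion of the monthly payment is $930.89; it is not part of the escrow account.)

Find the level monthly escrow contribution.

$467.12

Homeowner's insurance: $1,432.56 annually
FHA mortgage insurance premium: $930.96 annually
City property tax: $1,226.04 annually
Earthquake insurance: $1,406.88 annually
Special assessment: $304.50 × 2 = $609.00 annually
Yearly total = $5,605.44
Monthly = $5,605.44 / 12 = $467.12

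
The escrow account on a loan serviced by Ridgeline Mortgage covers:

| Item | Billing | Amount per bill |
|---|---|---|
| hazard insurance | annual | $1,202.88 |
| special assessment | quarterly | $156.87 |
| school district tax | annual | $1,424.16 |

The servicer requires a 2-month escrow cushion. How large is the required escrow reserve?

Hazard insurance — $1,202.88/yr
Special assessment — $156.87 × 4 = $627.48/yr
School district tax — $1,424.16/yr
Total per year = $3,254.52
Monthly escrow = $3,254.52 ÷ 12 = $271.21
Cushion = 2 × $271.21 = $542.42

$542.42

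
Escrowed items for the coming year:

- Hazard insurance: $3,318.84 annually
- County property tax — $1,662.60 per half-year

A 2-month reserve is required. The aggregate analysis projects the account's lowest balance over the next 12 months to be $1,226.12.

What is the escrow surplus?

$118.78

Hazard insurance — $3,318.84 per year
County property tax — $1,662.60 × 2 = $3,325.20 per year
Annual escrow total = $6,644.04
Base monthly escrow = $6,644.04 / 12 = $553.67
Required reserve = 2 × $553.67 = $1,107.34
Excess over cushion: $1,226.12 − $1,107.34 = $118.78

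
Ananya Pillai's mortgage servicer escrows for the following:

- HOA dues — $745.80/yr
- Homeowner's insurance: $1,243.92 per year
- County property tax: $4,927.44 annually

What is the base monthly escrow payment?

$576.43

HOA dues — $745.80 annually
Homeowner's insurance — $1,243.92 annually
County property tax — $4,927.44 annually
Total per year = $745.80 + $1,243.92 + $4,927.44 = $6,917.16
Base monthly escrow = $6,917.16 ÷ 12 = $576.43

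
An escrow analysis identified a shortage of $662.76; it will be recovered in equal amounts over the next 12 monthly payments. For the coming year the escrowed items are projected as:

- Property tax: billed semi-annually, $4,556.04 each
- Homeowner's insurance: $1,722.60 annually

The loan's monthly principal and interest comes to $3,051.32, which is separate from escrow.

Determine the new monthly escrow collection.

$958.12

Property tax — $4,556.04 × 2 = $9,112.08 annually
Homeowner's insurance — $1,722.60 annually
Total annual escrow = $9,112.08 + $1,722.60 = $10,834.68
Per month = $10,834.68 ÷ 12 = $902.89
Shortage spread = $662.76 ÷ 12 = $55.23/mo
New monthly escrow = $902.89 + $55.23 = $958.12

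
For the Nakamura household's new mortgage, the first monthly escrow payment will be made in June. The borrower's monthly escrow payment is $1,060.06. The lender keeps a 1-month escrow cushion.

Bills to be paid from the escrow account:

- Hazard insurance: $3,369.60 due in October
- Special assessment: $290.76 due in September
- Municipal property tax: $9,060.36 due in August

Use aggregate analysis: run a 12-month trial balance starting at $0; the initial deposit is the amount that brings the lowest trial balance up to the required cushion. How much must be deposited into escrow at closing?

$8,480.48

Cushion = 1 × $1,060.06 = $1,060.06
Trial balance (start $0, +$1,060.06 each month, − disbursements):
  Jun: +$1,060.06 → $1,060.06
  Jul: +$1,060.06 → $2,120.12
  Aug: +$1,060.06 − $9,060.36 → -$5,880.18
  Sep: +$1,060.06 − $290.76 → -$5,110.88
  Oct: +$1,060.06 − $3,369.60 → -$7,420.42
  Nov: +$1,060.06 → -$6,360.36
  Dec: +$1,060.06 → -$5,300.30
  Jan: +$1,060.06 → -$4,240.24
  Feb: +$1,060.06 → -$3,180.18
  Mar: +$1,060.06 → -$2,120.12
  Apr: +$1,060.06 → -$1,060.06
  May: +$1,060.06 → $0.00
Lowest trial balance = -$7,420.42 (Oct)
Initial deposit = cushion − low point = $1,060.06 − (-$7,420.42) = $8,480.48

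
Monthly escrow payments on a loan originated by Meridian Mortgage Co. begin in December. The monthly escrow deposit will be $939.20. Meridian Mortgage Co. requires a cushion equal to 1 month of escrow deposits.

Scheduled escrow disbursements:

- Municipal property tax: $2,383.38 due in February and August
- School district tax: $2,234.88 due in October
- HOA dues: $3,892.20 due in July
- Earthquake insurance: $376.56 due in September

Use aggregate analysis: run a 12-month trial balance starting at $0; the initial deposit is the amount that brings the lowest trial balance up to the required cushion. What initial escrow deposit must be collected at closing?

Cushion = 1 × $939.20 = $939.20
Trial balance (start $0, +$939.20 each month, − disbursements):
  Dec: +$939.20 → $939.20
  Jan: +$939.20 → $1,878.40
  Feb: +$939.20 − $2,383.38 → $434.22
  Mar: +$939.20 → $1,373.42
  Apr: +$939.20 → $2,312.62
  May: +$939.20 → $3,251.82
  Jun: +$939.20 → $4,191.02
  Jul: +$939.20 − $3,892.20 → $1,238.02
  Aug: +$939.20 − $2,383.38 → -$206.16
  Sep: +$939.20 − $376.56 → $356.48
  Oct: +$939.20 − $2,234.88 → -$939.20
  Nov: +$939.20 → $0.00
Lowest trial balance = -$939.20 (Oct)
Initial deposit = cushion − low point = $939.20 − (-$939.20) = $1,878.40

$1,878.40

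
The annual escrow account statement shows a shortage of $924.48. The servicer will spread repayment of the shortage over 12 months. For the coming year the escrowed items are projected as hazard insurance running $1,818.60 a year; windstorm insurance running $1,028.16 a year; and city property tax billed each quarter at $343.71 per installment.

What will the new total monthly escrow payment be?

Hazard insurance — $1,818.60/yr
Windstorm insurance — $1,028.16/yr
City property tax — $343.71 × 4 = $1,374.84/yr
Total per year = $1,818.60 + $1,028.16 + $1,374.84 = $4,221.60
Monthly escrow = $4,221.60 ÷ 12 = $351.80
Shortage per month = $924.48 / 12 = $77.04
Adjusted monthly = $351.80 + $77.04 = $428.84

$428.84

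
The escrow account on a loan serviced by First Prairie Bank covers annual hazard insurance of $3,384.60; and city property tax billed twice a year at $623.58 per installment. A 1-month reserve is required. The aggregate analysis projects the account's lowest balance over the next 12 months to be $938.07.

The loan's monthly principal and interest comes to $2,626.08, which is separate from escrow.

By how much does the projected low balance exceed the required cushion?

Hazard insurance: $3,384.60 annually
City property tax: $623.58 × 2 = $1,247.16 annually
Yearly total = $4,631.76
Base monthly escrow = $4,631.76 ÷ 12 = $385.98
Required cushion = 1 × $385.98 = $385.98
Excess over cushion: $938.07 − $385.98 = $552.09

$552.09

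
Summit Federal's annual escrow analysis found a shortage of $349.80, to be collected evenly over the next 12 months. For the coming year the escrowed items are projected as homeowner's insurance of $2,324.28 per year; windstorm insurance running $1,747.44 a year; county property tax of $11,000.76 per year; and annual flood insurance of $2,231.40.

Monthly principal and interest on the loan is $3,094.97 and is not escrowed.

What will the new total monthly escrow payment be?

$1,471.14

Homeowner's insurance = $2,324.28 per year
Windstorm insurance = $1,747.44 per year
County property tax = $11,000.76 per year
Flood insurance = $2,231.40 per year
Combined annual = $2,324.28 + $1,747.44 + $11,000.76 + $2,231.40 = $17,303.88
Base monthly escrow = $17,303.88 / 12 = $1,441.99
Shortage spread = $349.80 / 12 = $29.15/mo
New monthly escrow = $1,441.99 + $29.15 = $1,471.14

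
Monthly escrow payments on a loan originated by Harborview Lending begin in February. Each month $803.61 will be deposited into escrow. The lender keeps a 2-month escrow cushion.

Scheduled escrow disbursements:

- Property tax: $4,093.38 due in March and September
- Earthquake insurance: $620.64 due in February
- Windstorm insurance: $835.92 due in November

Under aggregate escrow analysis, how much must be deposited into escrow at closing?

Cushion = 2 × $803.61 = $1,607.22
Trial balance (start $0, +$803.61 each month, − disbursements):
  Feb: +$803.61 − $620.64 → $182.97
  Mar: +$803.61 − $4,093.38 → -$3,106.80
  Apr: +$803.61 → -$2,303.19
  May: +$803.61 → -$1,499.58
  Jun: +$803.61 → -$695.97
  Jul: +$803.61 → $107.64
  Aug: +$803.61 → $911.25
  Sep: +$803.61 − $4,093.38 → -$2,378.52
  Oct: +$803.61 → -$1,574.91
  Nov: +$803.61 − $835.92 → -$1,607.22
  Dec: +$803.61 → -$803.61
  Jan: +$803.61 → $0.00
Lowest trial balance = -$3,106.80 (Mar)
Initial deposit = cushion − low point = $1,607.22 − (-$3,106.80) = $4,714.02

$4,714.02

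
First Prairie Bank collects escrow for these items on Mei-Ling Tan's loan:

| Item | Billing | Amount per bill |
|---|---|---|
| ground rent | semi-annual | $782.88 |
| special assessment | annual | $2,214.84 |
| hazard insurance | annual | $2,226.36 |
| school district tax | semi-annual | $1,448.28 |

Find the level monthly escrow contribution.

$741.96

Ground rent = $782.88 × 2 = $1,565.76 annually
Special assessment = $2,214.84 annually
Hazard insurance = $2,226.36 annually
School district tax = $1,448.28 × 2 = $2,896.56 annually
Combined annual = $1,565.76 + $2,214.84 + $2,226.36 + $2,896.56 = $8,903.52
Per month = $8,903.52 ÷ 12 = $741.96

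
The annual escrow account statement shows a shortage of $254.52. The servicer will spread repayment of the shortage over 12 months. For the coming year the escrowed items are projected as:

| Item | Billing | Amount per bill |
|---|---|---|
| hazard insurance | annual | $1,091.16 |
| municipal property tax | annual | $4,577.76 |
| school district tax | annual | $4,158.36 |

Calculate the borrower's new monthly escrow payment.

Hazard insurance = $1,091.16/yr
Municipal property tax = $4,577.76/yr
School district tax = $4,158.36/yr
Total annual escrow = $9,827.28
Monthly escrow = $9,827.28 ÷ 12 = $818.94
Shortage spread = $254.52 / 12 = $21.21/mo
New monthly escrow = $818.94 + $21.21 = $840.15

$840.15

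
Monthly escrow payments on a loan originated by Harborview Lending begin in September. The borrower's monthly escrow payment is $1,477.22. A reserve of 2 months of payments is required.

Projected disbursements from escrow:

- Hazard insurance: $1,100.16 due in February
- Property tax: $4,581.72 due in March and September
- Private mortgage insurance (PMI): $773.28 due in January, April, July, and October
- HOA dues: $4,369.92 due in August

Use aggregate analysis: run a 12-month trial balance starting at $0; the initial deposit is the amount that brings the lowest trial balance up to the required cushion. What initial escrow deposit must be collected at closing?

Cushion = 2 × $1,477.22 = $2,954.44
Trial balance (start $0, +$1,477.22 each month, − disbursements):
  Sep: +$1,477.22 − $4,581.72 → -$3,104.50
  Oct: +$1,477.22 − $773.28 → -$2,400.56
  Nov: +$1,477.22 → -$923.34
  Dec: +$1,477.22 → $553.88
  Jan: +$1,477.22 − $773.28 → $1,257.82
  Feb: +$1,477.22 − $1,100.16 → $1,634.88
  Mar: +$1,477.22 − $4,581.72 → -$1,469.62
  Apr: +$1,477.22 − $773.28 → -$765.68
  May: +$1,477.22 → $711.54
  Jun: +$1,477.22 → $2,188.76
  Jul: +$1,477.22 − $773.28 → $2,892.70
  Aug: +$1,477.22 − $4,369.92 → $0.00
Lowest trial balance = -$3,104.50 (Sep)
Initial deposit = cushion − low point = $2,954.44 − (-$3,104.50) = $6,058.94

$6,058.94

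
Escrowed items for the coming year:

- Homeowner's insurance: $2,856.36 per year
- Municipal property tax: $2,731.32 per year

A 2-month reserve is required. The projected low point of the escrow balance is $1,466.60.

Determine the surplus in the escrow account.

$535.32

Homeowner's insurance: $2,856.36
Municipal property tax: $2,731.32
Total per year = $2,856.36 + $2,731.32 = $5,587.68
Monthly = $5,587.68 / 12 = $465.64
Required reserve = 2 × $465.64 = $931.28
Surplus = $1,466.60 − $931.28 = $535.32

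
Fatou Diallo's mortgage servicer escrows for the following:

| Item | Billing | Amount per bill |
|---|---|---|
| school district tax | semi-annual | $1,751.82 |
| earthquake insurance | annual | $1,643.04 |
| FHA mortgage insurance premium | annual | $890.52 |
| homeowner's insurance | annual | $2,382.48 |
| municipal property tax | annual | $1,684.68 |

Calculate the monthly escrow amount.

School district tax = $1,751.82 × 2 = $3,503.64
Earthquake insurance = $1,643.04
FHA mortgage insurance premium = $890.52
Homeowner's insurance = $2,382.48
Municipal property tax = $1,684.68
Total per year = $3,503.64 + $1,643.04 + $890.52 + $2,382.48 + $1,684.68 = $10,104.36
Monthly escrow = $10,104.36 ÷ 12 = $842.03

$842.03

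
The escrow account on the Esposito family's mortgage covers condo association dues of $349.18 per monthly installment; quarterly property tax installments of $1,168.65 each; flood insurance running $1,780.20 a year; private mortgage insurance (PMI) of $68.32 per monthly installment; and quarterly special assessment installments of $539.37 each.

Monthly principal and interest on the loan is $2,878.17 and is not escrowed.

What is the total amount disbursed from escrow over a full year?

Condo association dues — $349.18 × 12 = $4,190.16/yr
Property tax — $1,168.65 × 4 = $4,674.60/yr
Flood insurance — $1,780.20/yr
Private mortgage insurance (PMI) — $68.32 × 12 = $819.84/yr
Special assessment — $539.37 × 4 = $2,157.48/yr
Total per year = $4,190.16 + $4,674.60 + $1,780.20 + $819.84 + $2,157.48 = $13,622.28

$13,622.28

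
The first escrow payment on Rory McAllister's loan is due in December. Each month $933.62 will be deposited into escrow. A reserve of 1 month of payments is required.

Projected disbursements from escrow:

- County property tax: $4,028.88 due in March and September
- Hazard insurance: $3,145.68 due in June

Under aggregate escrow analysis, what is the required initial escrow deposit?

$2,800.86

Cushion = 1 × $933.62 = $933.62
Trial balance (start $0, +$933.62 each month, − disbursements):
  Dec: +$933.62 → $933.62
  Jan: +$933.62 → $1,867.24
  Feb: +$933.62 → $2,800.86
  Mar: +$933.62 − $4,028.88 → -$294.40
  Apr: +$933.62 → $639.22
  May: +$933.62 → $1,572.84
  Jun: +$933.62 − $3,145.68 → -$639.22
  Jul: +$933.62 → $294.40
  Aug: +$933.62 → $1,228.02
  Sep: +$933.62 − $4,028.88 → -$1,867.24
  Oct: +$933.62 → -$933.62
  Nov: +$933.62 → $0.00
Lowest trial balance = -$1,867.24 (Sep)
Initial deposit = cushion − low point = $933.62 − (-$1,867.24) = $2,800.86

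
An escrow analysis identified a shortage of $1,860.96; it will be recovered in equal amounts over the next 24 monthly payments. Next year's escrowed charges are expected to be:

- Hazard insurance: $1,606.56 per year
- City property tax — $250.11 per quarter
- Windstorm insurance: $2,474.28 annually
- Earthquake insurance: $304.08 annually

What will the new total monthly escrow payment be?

Hazard insurance — $1,606.56
City property tax — $250.11 × 4 = $1,000.44
Windstorm insurance — $2,474.28
Earthquake insurance — $304.08
Total per year = $1,606.56 + $1,000.44 + $2,474.28 + $304.08 = $5,385.36
Base monthly escrow = $5,385.36 ÷ 12 = $448.78
Monthly shortage recovery: $1,860.96 / 24 = $77.54
Adjusted monthly = $448.78 + $77.54 = $526.32

$526.32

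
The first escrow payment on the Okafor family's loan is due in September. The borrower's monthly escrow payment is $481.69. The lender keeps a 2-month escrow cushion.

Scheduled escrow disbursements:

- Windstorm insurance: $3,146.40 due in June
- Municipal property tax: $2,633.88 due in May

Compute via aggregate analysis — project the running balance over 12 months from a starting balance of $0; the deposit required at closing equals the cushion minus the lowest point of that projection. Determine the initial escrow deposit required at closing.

$1,926.76

Cushion = 2 × $481.69 = $963.38
Trial balance (start $0, +$481.69 each month, − disbursements):
  Sep: +$481.69 → $481.69
  Oct: +$481.69 → $963.38
  Nov: +$481.69 → $1,445.07
  Dec: +$481.69 → $1,926.76
  Jan: +$481.69 → $2,408.45
  Feb: +$481.69 → $2,890.14
  Mar: +$481.69 → $3,371.83
  Apr: +$481.69 → $3,853.52
  May: +$481.69 − $2,633.88 → $1,701.33
  Jun: +$481.69 − $3,146.40 → -$963.38
  Jul: +$481.69 → -$481.69
  Aug: +$481.69 → $0.00
Lowest trial balance = -$963.38 (Jun)
Initial deposit = cushion − low point = $963.38 − (-$963.38) = $1,926.76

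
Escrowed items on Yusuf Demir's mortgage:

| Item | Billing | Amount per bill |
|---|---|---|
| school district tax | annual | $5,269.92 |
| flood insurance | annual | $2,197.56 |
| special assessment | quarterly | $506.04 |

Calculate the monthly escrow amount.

School district tax = $5,269.92/yr
Flood insurance = $2,197.56/yr
Special assessment = $506.04 × 4 = $2,024.16/yr
Total annual escrow = $9,491.64
Monthly = $9,491.64 ÷ 12 = $790.97

$790.97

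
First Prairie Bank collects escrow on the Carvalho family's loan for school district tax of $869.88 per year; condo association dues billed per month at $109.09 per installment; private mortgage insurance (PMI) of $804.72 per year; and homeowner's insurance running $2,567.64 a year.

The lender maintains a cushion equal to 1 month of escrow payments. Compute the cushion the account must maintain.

School district tax: $869.88/yr
Condo association dues: $109.09 × 12 = $1,309.08/yr
Private mortgage insurance (PMI): $804.72/yr
Homeowner's insurance: $2,567.64/yr
Total per year = $869.88 + $1,309.08 + $804.72 + $2,567.64 = $5,551.32
Per month = $5,551.32 / 12 = $462.61
Reserve = 1 × $462.61 = $462.61

$462.61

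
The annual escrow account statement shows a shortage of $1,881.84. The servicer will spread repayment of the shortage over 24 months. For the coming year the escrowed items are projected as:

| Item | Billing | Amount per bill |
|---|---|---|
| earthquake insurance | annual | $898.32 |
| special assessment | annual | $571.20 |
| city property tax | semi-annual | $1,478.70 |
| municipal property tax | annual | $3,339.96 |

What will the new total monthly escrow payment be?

$725.65

Earthquake insurance = $898.32 per year
Special assessment = $571.20 per year
City property tax = $1,478.70 × 2 = $2,957.40 per year
Municipal property tax = $3,339.96 per year
Annual escrow total = $7,766.88
Base monthly escrow = $7,766.88 / 12 = $647.24
Shortage per month = $1,881.84 ÷ 24 = $78.41
New monthly escrow = $647.24 + $78.41 = $725.65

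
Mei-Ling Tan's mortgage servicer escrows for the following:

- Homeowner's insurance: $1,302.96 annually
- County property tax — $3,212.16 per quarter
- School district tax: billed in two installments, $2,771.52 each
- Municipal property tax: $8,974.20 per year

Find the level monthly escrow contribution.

$2,389.07

Homeowner's insurance — $1,302.96
County property tax — $3,212.16 × 4 = $12,848.64
School district tax — $2,771.52 × 2 = $5,543.04
Municipal property tax — $8,974.20
Total per year = $1,302.96 + $12,848.64 + $5,543.04 + $8,974.20 = $28,668.84
Per month = $28,668.84 ÷ 12 = $2,389.07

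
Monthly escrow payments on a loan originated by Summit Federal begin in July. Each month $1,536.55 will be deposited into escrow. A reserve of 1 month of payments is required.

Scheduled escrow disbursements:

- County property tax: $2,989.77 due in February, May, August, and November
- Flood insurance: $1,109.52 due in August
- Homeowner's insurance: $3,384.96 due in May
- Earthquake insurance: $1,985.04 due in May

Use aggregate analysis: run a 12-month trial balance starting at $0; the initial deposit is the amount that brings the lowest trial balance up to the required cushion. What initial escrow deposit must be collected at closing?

$3,073.10

Cushion = 1 × $1,536.55 = $1,536.55
Trial balance (start $0, +$1,536.55 each month, − disbursements):
  Jul: +$1,536.55 → $1,536.55
  Aug: +$1,536.55 − $4,099.29 → -$1,026.19
  Sep: +$1,536.55 → $510.36
  Oct: +$1,536.55 → $2,046.91
  Nov: +$1,536.55 − $2,989.77 → $593.69
  Dec: +$1,536.55 → $2,130.24
  Jan: +$1,536.55 → $3,666.79
  Feb: +$1,536.55 − $2,989.77 → $2,213.57
  Mar: +$1,536.55 → $3,750.12
  Apr: +$1,536.55 → $5,286.67
  May: +$1,536.55 − $8,359.77 → -$1,536.55
  Jun: +$1,536.55 → $0.00
Lowest trial balance = -$1,536.55 (May)
Initial deposit = cushion − low point = $1,536.55 − (-$1,536.55) = $3,073.10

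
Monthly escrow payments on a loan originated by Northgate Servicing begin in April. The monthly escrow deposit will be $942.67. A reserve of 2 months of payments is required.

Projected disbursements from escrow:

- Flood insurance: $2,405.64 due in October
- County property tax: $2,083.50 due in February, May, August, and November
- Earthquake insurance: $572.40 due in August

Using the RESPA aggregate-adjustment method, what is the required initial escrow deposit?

$3,572.52

Cushion = 2 × $942.67 = $1,885.34
Trial balance (start $0, +$942.67 each month, − disbursements):
  Apr: +$942.67 → $942.67
  May: +$942.67 − $2,083.50 → -$198.16
  Jun: +$942.67 → $744.51
  Jul: +$942.67 → $1,687.18
  Aug: +$942.67 − $2,655.90 → -$26.05
  Sep: +$942.67 → $916.62
  Oct: +$942.67 − $2,405.64 → -$546.35
  Nov: +$942.67 − $2,083.50 → -$1,687.18
  Dec: +$942.67 → -$744.51
  Jan: +$942.67 → $198.16
  Feb: +$942.67 − $2,083.50 → -$942.67
  Mar: +$942.67 → $0.00
Lowest trial balance = -$1,687.18 (Nov)
Initial deposit = cushion − low point = $1,885.34 − (-$1,687.18) = $3,572.52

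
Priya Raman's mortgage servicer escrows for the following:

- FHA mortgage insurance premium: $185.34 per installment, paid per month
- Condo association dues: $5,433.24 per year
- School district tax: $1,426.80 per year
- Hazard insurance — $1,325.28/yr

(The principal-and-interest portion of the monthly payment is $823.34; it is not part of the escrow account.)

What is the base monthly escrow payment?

$867.45

FHA mortgage insurance premium: $185.34 × 12 = $2,224.08
Condo association dues: $5,433.24
School district tax: $1,426.80
Hazard insurance: $1,325.28
Total annual escrow = $2,224.08 + $5,433.24 + $1,426.80 + $1,325.28 = $10,409.40
Base monthly escrow = $10,409.40 / 12 = $867.45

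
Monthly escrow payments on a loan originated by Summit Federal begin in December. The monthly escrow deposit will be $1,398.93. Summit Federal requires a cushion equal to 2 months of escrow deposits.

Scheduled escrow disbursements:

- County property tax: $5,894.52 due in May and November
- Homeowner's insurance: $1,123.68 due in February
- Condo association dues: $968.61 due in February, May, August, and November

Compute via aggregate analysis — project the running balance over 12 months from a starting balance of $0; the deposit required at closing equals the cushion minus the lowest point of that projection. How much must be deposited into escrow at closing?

$3,359.70

Cushion = 2 × $1,398.93 = $2,797.86
Trial balance (start $0, +$1,398.93 each month, − disbursements):
  Dec: +$1,398.93 → $1,398.93
  Jan: +$1,398.93 → $2,797.86
  Feb: +$1,398.93 − $2,092.29 → $2,104.50
  Mar: +$1,398.93 → $3,503.43
  Apr: +$1,398.93 → $4,902.36
  May: +$1,398.93 − $6,863.13 → -$561.84
  Jun: +$1,398.93 → $837.09
  Jul: +$1,398.93 → $2,236.02
  Aug: +$1,398.93 − $968.61 → $2,666.34
  Sep: +$1,398.93 → $4,065.27
  Oct: +$1,398.93 → $5,464.20
  Nov: +$1,398.93 − $6,863.13 → $0.00
Lowest trial balance = -$561.84 (May)
Initial deposit = cushion − low point = $2,797.86 − (-$561.84) = $3,359.70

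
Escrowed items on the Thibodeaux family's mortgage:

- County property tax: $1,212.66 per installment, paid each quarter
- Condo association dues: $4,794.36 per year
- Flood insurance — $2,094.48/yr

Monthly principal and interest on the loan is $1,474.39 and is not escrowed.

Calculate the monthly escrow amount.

County property tax: $1,212.66 × 4 = $4,850.64/yr
Condo association dues: $4,794.36/yr
Flood insurance: $2,094.48/yr
Yearly total = $4,850.64 + $4,794.36 + $2,094.48 = $11,739.48
Monthly escrow = $11,739.48 / 12 = $978.29

$978.29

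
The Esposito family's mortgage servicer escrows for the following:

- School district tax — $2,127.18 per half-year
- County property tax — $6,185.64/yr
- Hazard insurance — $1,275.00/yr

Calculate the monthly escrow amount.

School district tax = $2,127.18 × 2 = $4,254.36
County property tax = $6,185.64
Hazard insurance = $1,275.00
Annual escrow total = $4,254.36 + $6,185.64 + $1,275.00 = $11,715.00
Per month = $11,715.00 / 12 = $976.25

$976.25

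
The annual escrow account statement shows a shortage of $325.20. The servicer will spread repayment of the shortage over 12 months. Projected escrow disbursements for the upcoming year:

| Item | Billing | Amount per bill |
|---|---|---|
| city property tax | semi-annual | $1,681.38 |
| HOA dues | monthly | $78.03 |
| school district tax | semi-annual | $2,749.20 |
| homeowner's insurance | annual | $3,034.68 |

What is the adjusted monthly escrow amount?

City property tax = $1,681.38 × 2 = $3,362.76/yr
HOA dues = $78.03 × 12 = $936.36/yr
School district tax = $2,749.20 × 2 = $5,498.40/yr
Homeowner's insurance = $3,034.68/yr
Total per year = $3,362.76 + $936.36 + $5,498.40 + $3,034.68 = $12,832.20
Monthly escrow = $12,832.20 ÷ 12 = $1,069.35
Monthly shortage recovery: $325.20 ÷ 12 = $27.10
Adjusted monthly = $1,069.35 + $27.10 = $1,096.45

$1,096.45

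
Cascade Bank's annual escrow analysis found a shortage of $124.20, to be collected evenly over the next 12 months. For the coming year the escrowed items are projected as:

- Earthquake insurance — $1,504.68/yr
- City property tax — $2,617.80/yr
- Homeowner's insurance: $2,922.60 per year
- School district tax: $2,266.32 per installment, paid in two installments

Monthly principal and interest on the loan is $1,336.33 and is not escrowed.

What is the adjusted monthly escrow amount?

$975.16

Earthquake insurance: $1,504.68/yr
City property tax: $2,617.80/yr
Homeowner's insurance: $2,922.60/yr
School district tax: $2,266.32 × 2 = $4,532.64/yr
Total per year = $1,504.68 + $2,617.80 + $2,922.60 + $4,532.64 = $11,577.72
Base monthly escrow = $11,577.72 ÷ 12 = $964.81
Monthly shortage recovery: $124.20 / 12 = $10.35
Adjusted monthly = $964.81 + $10.35 = $975.16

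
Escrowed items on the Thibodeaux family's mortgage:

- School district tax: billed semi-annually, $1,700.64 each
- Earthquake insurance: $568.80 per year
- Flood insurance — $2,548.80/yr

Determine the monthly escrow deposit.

$543.24

School district tax = $1,700.64 × 2 = $3,401.28
Earthquake insurance = $568.80
Flood insurance = $2,548.80
Combined annual = $6,518.88
Per month = $6,518.88 / 12 = $543.24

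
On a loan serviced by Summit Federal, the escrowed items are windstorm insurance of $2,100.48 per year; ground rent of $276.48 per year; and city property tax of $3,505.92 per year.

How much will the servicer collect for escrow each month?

Windstorm insurance — $2,100.48
Ground rent — $276.48
City property tax — $3,505.92
Annual escrow total = $2,100.48 + $276.48 + $3,505.92 = $5,882.88
Base monthly escrow = $5,882.88 / 12 = $490.24

$490.24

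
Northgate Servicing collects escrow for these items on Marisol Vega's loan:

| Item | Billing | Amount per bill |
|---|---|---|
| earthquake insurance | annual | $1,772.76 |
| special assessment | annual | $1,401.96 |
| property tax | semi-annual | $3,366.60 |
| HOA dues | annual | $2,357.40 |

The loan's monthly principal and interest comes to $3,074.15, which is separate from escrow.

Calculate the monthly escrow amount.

Earthquake insurance: $1,772.76/yr
Special assessment: $1,401.96/yr
Property tax: $3,366.60 × 2 = $6,733.20/yr
HOA dues: $2,357.40/yr
Total per year = $1,772.76 + $1,401.96 + $6,733.20 + $2,357.40 = $12,265.32
Monthly = $12,265.32 / 12 = $1,022.11

$1,022.11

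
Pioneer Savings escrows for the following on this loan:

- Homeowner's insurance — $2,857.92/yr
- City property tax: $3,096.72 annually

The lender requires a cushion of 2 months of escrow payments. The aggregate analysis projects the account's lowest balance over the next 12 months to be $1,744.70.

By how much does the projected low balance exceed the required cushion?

$752.26

Homeowner's insurance — $2,857.92/yr
City property tax — $3,096.72/yr
Total per year = $5,954.64
Base monthly escrow = $5,954.64 / 12 = $496.22
Required cushion = 2 × $496.22 = $992.44
Excess over cushion: $1,744.70 − $992.44 = $752.26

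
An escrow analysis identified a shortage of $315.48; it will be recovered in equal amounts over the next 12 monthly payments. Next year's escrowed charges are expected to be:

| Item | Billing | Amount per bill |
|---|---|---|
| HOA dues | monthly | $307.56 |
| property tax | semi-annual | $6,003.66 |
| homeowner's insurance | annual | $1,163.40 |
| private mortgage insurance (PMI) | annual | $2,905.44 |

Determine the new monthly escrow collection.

HOA dues — $307.56 × 12 = $3,690.72 annually
Property tax — $6,003.66 × 2 = $12,007.32 annually
Homeowner's insurance — $1,163.40 annually
Private mortgage insurance (PMI) — $2,905.44 annually
Annual escrow total = $19,766.88
Monthly = $19,766.88 ÷ 12 = $1,647.24
Shortage spread = $315.48 / 12 = $26.29/mo
New monthly escrow = $1,647.24 + $26.29 = $1,673.53

$1,673.53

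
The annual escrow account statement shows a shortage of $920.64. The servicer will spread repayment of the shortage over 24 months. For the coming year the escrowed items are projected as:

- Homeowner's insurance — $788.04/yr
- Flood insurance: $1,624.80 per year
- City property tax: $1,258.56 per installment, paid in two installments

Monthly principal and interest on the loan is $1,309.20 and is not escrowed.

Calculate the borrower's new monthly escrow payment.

Homeowner's insurance = $788.04 per year
Flood insurance = $1,624.80 per year
City property tax = $1,258.56 × 2 = $2,517.12 per year
Annual escrow total = $4,929.96
Monthly = $4,929.96 / 12 = $410.83
Monthly shortage recovery: $920.64 / 24 = $38.36
New monthly escrow = $410.83 + $38.36 = $449.19

$449.19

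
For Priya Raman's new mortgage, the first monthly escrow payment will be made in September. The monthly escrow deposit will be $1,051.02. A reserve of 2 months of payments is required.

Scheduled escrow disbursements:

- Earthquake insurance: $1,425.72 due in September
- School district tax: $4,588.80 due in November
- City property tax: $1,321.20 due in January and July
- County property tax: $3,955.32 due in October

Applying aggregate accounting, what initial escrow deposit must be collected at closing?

Cushion = 2 × $1,051.02 = $2,102.04
Trial balance (start $0, +$1,051.02 each month, − disbursements):
  Sep: +$1,051.02 − $1,425.72 → -$374.70
  Oct: +$1,051.02 − $3,955.32 → -$3,279.00
  Nov: +$1,051.02 − $4,588.80 → -$6,816.78
  Dec: +$1,051.02 → -$5,765.76
  Jan: +$1,051.02 − $1,321.20 → -$6,035.94
  Feb: +$1,051.02 → -$4,984.92
  Mar: +$1,051.02 → -$3,933.90
  Apr: +$1,051.02 → -$2,882.88
  May: +$1,051.02 → -$1,831.86
  Jun: +$1,051.02 → -$780.84
  Jul: +$1,051.02 − $1,321.20 → -$1,051.02
  Aug: +$1,051.02 → $0.00
Lowest trial balance = -$6,816.78 (Nov)
Initial deposit = cushion − low point = $2,102.04 − (-$6,816.78) = $8,918.82

$8,918.82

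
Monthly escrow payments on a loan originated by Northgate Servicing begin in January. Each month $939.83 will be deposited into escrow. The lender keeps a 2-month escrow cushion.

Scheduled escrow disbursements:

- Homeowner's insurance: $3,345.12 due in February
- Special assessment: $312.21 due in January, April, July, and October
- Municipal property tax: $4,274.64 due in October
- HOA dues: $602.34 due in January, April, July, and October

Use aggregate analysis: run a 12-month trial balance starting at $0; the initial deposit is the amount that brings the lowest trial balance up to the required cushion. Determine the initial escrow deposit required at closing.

$4,259.67

Cushion = 2 × $939.83 = $1,879.66
Trial balance (start $0, +$939.83 each month, − disbursements):
  Jan: +$939.83 − $914.55 → $25.28
  Feb: +$939.83 − $3,345.12 → -$2,380.01
  Mar: +$939.83 → -$1,440.18
  Apr: +$939.83 − $914.55 → -$1,414.90
  May: +$939.83 → -$475.07
  Jun: +$939.83 → $464.76
  Jul: +$939.83 − $914.55 → $490.04
  Aug: +$939.83 → $1,429.87
  Sep: +$939.83 → $2,369.70
  Oct: +$939.83 − $5,189.19 → -$1,879.66
  Nov: +$939.83 → -$939.83
  Dec: +$939.83 → $0.00
Lowest trial balance = -$2,380.01 (Feb)
Initial deposit = cushion − low point = $1,879.66 − (-$2,380.01) = $4,259.67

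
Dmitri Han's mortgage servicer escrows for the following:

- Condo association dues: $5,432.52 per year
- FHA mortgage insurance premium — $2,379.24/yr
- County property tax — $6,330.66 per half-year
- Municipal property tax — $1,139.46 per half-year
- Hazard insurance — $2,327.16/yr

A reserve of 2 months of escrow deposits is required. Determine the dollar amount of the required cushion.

Condo association dues — $5,432.52/yr
FHA mortgage insurance premium — $2,379.24/yr
County property tax — $6,330.66 × 2 = $12,661.32/yr
Municipal property tax — $1,139.46 × 2 = $2,278.92/yr
Hazard insurance — $2,327.16/yr
Annual escrow total = $5,432.52 + $2,379.24 + $12,661.32 + $2,278.92 + $2,327.16 = $25,079.16
Monthly = $25,079.16 ÷ 12 = $2,089.93
Reserve = 2 × $2,089.93 = $4,179.86

$4,179.86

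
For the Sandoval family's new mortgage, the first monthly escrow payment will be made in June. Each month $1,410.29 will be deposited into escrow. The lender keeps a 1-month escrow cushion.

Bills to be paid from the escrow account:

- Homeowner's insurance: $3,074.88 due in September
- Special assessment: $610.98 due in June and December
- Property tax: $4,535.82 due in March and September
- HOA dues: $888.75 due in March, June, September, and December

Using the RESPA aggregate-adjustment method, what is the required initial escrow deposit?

$5,768.31

Cushion = 1 × $1,410.29 = $1,410.29
Trial balance (start $0, +$1,410.29 each month, − disbursements):
  Jun: +$1,410.29 − $1,499.73 → -$89.44
  Jul: +$1,410.29 → $1,320.85
  Aug: +$1,410.29 → $2,731.14
  Sep: +$1,410.29 − $8,499.45 → -$4,358.02
  Oct: +$1,410.29 → -$2,947.73
  Nov: +$1,410.29 → -$1,537.44
  Dec: +$1,410.29 − $1,499.73 → -$1,626.88
  Jan: +$1,410.29 → -$216.59
  Feb: +$1,410.29 → $1,193.70
  Mar: +$1,410.29 − $5,424.57 → -$2,820.58
  Apr: +$1,410.29 → -$1,410.29
  May: +$1,410.29 → $0.00
Lowest trial balance = -$4,358.02 (Sep)
Initial deposit = cushion − low point = $1,410.29 − (-$4,358.02) = $5,768.31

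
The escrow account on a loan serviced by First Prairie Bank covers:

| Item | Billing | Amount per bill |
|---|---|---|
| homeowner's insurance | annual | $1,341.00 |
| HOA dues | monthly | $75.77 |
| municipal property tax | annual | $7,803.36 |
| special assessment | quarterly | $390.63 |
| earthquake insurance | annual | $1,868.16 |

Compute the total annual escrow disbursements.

$13,484.28

Homeowner's insurance = $1,341.00 annually
HOA dues = $75.77 × 12 = $909.24 annually
Municipal property tax = $7,803.36 annually
Special assessment = $390.63 × 4 = $1,562.52 annually
Earthquake insurance = $1,868.16 annually
Yearly total = $1,341.00 + $909.24 + $7,803.36 + $1,562.52 + $1,868.16 = $13,484.28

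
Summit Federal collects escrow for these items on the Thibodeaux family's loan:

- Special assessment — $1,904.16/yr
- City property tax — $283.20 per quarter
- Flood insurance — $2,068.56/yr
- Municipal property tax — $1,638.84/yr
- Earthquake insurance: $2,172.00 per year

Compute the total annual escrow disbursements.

Special assessment = $1,904.16/yr
City property tax = $283.20 × 4 = $1,132.80/yr
Flood insurance = $2,068.56/yr
Municipal property tax = $1,638.84/yr
Earthquake insurance = $2,172.00/yr
Total per year = $1,904.16 + $1,132.80 + $2,068.56 + $1,638.84 + $2,172.00 = $8,916.36

$8,916.36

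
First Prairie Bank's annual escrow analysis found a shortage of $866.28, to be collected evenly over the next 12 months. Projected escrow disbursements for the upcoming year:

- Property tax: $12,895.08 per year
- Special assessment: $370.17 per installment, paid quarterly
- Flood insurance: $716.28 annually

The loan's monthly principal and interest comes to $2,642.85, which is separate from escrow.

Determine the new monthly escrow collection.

Property tax — $12,895.08/yr
Special assessment — $370.17 × 4 = $1,480.68/yr
Flood insurance — $716.28/yr
Combined annual = $12,895.08 + $1,480.68 + $716.28 = $15,092.04
Monthly = $15,092.04 / 12 = $1,257.67
Shortage spread = $866.28 ÷ 12 = $72.19/mo
New monthly escrow = $1,257.67 + $72.19 = $1,329.86

$1,329.86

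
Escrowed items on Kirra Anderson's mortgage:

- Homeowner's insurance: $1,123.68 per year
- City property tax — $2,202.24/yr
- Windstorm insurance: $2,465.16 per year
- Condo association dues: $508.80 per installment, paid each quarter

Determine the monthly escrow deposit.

$652.19

Homeowner's insurance = $1,123.68/yr
City property tax = $2,202.24/yr
Windstorm insurance = $2,465.16/yr
Condo association dues = $508.80 × 4 = $2,035.20/yr
Annual escrow total = $1,123.68 + $2,202.24 + $2,465.16 + $2,035.20 = $7,826.28
Base monthly escrow = $7,826.28 ÷ 12 = $652.19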